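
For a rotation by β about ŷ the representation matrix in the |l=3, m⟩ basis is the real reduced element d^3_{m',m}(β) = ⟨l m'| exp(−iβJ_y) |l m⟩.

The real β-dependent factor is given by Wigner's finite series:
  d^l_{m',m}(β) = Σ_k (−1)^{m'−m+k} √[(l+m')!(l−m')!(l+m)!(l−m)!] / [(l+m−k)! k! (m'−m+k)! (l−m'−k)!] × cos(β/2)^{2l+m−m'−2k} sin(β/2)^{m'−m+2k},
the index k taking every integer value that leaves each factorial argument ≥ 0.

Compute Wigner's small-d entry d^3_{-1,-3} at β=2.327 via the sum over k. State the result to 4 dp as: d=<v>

d^3_{-1,-3}(β=2.327) via Wigner's sum:
Half-angle: c=0.396128, s=0.918195. N=√(2·24·1·720)=185.903201
k: max(0,(-3)−(-1))=0 … min(3+(-3),3−(-1))=0
  k=0: (−1)^2·185.9032/(48)·0.3961^4·0.9182^2 = +0.080401
d^3_{-1,-3}(2.327) = +0.080401

d=0.0804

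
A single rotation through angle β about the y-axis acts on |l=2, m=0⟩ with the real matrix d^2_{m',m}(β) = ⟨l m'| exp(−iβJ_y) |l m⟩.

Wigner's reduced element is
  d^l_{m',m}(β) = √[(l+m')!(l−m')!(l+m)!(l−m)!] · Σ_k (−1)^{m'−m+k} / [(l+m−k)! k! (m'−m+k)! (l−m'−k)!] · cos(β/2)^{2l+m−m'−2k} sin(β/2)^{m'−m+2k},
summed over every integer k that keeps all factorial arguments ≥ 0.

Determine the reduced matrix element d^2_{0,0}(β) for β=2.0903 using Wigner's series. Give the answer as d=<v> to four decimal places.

d^2_{0,0}(β=2.0903) via Wigner's sum:
Half-angle: c=0.501772, s=0.865000. N=√(2·2·2·2)=4.000000
k: max(0,(0)−(0))=0 … min(2+(0),2−(0))=2
  k=0: (−1)^0·4.0000/(4)·0.5018^4·0.8650^0 = +0.063391
  k=1: (−1)^1·4.0000/(1)·0.5018^2·0.8650^2 = -0.753538
  k=2: (−1)^2·4.0000/(4)·0.5018^0·0.8650^4 = +0.559840
d^2_{0,0}(2.0903) = +0.063391 -0.753538 +0.559840 = -0.130307

d=-0.1303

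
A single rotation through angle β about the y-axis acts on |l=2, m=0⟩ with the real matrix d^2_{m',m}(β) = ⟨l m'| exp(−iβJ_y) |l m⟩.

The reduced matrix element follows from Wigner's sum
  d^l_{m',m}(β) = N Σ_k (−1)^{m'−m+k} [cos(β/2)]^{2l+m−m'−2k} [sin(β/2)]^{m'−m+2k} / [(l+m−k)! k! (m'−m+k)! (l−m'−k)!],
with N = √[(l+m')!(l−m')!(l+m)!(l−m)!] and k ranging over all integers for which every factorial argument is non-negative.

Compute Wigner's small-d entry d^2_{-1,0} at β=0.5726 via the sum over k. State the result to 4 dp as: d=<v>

d^2_{-1,0}(β=0.5726) via Wigner's sum:
Half-angle: c=0.959295, s=0.282405. N=√(1·6·2·2)=4.898979
Admissible k: 1..2 (factorial args all ≥0)
  k=1: (−1)^0·4.8990/(2)·0.9593^3·0.2824^1 = +0.610667
  k=2: (−1)^1·4.8990/(2)·0.9593^1·0.2824^3 = -0.052923
d^2_{-1,0}(0.5726) = +0.610667 -0.052923 = +0.557744

d=0.5577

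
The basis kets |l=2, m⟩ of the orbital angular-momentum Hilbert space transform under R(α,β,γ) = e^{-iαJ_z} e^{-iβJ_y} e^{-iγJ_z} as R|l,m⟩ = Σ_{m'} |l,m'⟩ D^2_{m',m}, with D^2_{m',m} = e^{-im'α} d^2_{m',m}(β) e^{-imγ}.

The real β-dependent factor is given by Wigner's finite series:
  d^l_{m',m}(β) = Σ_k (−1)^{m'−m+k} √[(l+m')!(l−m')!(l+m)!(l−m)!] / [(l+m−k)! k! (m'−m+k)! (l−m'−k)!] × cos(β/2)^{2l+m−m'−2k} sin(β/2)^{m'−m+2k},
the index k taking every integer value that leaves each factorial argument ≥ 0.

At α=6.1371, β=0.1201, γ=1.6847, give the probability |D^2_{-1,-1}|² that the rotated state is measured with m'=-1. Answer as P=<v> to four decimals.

P=0.9644

D^2_{-1,-1}(6.1371,0.1201,1.6847) = e^{-i·-1·6.1371}·d^2_{-1,-1}(0.1201)·e^{-i·-1·1.6847}. Compute d first:
With c≡cos(β/2)=0.998198 and s≡sin(β/2)=0.060014, N=[1·6·1·6]^{1/2}=6.000000
k: max(0,(-1)−(-1))=0 … min(2+(-1),2−(-1))=1
  k=0: (−1)^0·6.0000/(6)·0.9982^4·0.0600^0 = +0.992810
  k=1: (−1)^1·6.0000/(2)·0.9982^2·0.0600^2 = -0.010766
d^2_{-1,-1}(0.1201) = +0.992810 -0.010766 = +0.982044
|D^2_{-1,-1}|² = |d^2_{-1,-1}(β)|² = (+0.982044)² = 0.964410 (the z-rotation phases have unit modulus)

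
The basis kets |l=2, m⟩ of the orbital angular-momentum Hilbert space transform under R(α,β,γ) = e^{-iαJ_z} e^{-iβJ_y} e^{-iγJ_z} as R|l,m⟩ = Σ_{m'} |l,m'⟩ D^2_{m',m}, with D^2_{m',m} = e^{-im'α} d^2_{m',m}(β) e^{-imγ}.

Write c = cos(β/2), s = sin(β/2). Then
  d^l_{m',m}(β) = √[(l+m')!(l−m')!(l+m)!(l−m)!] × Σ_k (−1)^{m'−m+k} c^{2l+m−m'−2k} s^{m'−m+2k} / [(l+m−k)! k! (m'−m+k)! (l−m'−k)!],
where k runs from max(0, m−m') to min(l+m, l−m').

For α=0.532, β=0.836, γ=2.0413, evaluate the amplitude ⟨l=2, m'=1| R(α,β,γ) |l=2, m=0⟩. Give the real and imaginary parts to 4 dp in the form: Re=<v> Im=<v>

D^2_{1,0}(0.532,0.836,2.0413) = e^{-i·1·0.532}·d^2_{1,0}(0.836)·e^{-i·0·2.0413}. Compute d first:
Half-angle: c=0.913903, s=0.405933. N=√(6·1·2·2)=4.898979
k: max(0,(0)−(1))=0 … min(2+(0),2−(1))=1
  k=0: (−1)^1·4.8990/(2)·0.9139^3·0.4059^1 = -0.758980
  k=1: (−1)^2·4.8990/(2)·0.9139^1·0.4059^3 = +0.149741
d^2_{1,0}(0.836) = -0.758980 +0.149741 = -0.609239
Attach z-rotation phases: D = e^{-i(1)(0.532)}·(-0.609239)·e^{-i(0)(2.0413)} = -0.525039+0.309041i

Re=-0.5250 Im=0.3090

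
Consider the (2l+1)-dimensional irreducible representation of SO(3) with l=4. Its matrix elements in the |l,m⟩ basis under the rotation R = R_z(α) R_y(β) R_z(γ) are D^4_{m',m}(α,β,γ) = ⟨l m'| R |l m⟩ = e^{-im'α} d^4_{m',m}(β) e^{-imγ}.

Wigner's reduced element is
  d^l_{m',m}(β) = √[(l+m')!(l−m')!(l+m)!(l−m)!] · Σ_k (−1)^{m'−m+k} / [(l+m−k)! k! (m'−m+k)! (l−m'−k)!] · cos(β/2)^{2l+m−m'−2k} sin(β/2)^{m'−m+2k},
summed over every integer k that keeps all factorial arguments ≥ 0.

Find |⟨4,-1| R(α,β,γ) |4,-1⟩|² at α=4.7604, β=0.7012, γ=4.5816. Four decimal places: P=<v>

D^4_{-1,-1}(4.7604,0.7012,4.5816) = e^{-i·-1·4.7604}·d^4_{-1,-1}(0.7012)·e^{-i·-1·4.5816}. Compute d first:
c=cos(0.7012/2)=0.939167, s=sin(0.7012/2)=0.343461; N=√[6·120·6·120]=720.000000
Admissible k: 0..3 (factorial args all ≥0)
  k=0: (−1)^0·720.0000/(720)·0.9392^8·0.3435^0 = +0.605260
  k=1: (−1)^1·720.0000/(48)·0.9392^6·0.3435^2 = -1.214237
  k=2: (−1)^2·720.0000/(24)·0.9392^4·0.3435^4 = +0.324791
  k=3: (−1)^3·720.0000/(72)·0.9392^2·0.3435^6 = -0.014479
d^4_{-1,-1}(0.7012) = +0.605260 -1.214237 +0.324791 -0.014479 = -0.298666
|D^4_{-1,-1}|² = |d^4_{-1,-1}(β)|² = (-0.298666)² = 0.089201 (the z-rotation phases have unit modulus)

P=0.0892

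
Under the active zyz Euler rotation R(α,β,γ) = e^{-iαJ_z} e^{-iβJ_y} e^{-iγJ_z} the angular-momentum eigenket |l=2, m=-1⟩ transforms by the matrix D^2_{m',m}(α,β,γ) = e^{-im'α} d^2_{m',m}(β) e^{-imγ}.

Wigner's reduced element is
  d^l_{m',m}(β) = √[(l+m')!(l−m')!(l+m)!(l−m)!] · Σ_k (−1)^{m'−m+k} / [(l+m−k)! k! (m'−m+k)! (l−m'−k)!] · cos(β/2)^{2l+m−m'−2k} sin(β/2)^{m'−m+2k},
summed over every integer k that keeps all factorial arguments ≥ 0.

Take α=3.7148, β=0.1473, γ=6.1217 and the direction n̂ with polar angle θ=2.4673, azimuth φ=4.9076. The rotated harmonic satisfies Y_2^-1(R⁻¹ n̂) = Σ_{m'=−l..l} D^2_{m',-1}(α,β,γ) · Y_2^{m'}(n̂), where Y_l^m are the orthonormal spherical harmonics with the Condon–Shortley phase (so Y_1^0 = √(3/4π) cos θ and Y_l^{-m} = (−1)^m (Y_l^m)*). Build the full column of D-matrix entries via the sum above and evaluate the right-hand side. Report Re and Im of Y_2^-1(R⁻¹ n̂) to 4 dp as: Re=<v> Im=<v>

Need the full column D^2_{m',-1} for m'=−2..2 at α=3.7148, β=0.1473, γ=6.1217.
cos(β/2)=0.997289, sin(β/2)=0.073583
d^2_{-2,-1}: single k=1 term ⇒ +0.145973;  D = +0.080712+0.121630i
d^2_{-1,-1}: k∈[0..1] ⇒ +0.989200 -0.016156 = +0.973045;  D = -0.891730-0.389401i
d^2_{0,-1}: k∈[0..1] ⇒ -0.178780 +0.000973 = -0.177807;  D = -0.175493+0.028589i
d^2_{1,-1}: k∈[0..1] ⇒ +0.016156 -0.000029 = +0.016126;  D = -0.011966+0.010810i
d^2_{2,-1}: single k=0 term ⇒ -0.000795;  D = -0.000207+0.000767i
Y_2^{m'}(θ=2.4673,φ=4.9076) and Σ D·Y over m':
  (+0.0807+0.1216i)·(-0.1392+0.0573i)  (-0.8917-0.3894i)·(-0.0731-0.3696i)  (-0.1755+0.0286i)·(+0.2620+0.0000i)  (-0.0120+0.0108i)·(+0.0731-0.3696i)  (-0.0002+0.0008i)·(-0.1392-0.0573i)
Y_2^-1(R⁻¹ n̂) = -0.139745+0.358357i

Re=-0.1397 Im=0.3584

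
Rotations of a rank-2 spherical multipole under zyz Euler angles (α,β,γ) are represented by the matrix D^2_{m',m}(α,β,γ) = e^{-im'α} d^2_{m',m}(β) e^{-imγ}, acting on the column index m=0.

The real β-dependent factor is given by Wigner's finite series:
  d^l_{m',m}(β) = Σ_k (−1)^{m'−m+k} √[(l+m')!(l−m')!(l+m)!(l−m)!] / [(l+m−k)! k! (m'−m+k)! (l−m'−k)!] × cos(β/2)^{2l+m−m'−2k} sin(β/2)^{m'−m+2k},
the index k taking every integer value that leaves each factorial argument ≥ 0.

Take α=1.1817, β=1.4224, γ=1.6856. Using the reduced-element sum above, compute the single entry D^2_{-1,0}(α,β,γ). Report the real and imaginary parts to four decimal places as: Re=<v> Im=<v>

Re=0.0679 Im=0.1657

Split into d^2_{-1,0}(β=1.4224) × two z-phases.
With c≡cos(β/2)=0.757579 and s≡sin(β/2)=0.652743, N=[1·6·2·2]^{1/2}=4.898979
k: max(0,(0)−(-1))=1 … min(2+(0),2−(-1))=2
  k=1: (−1)^0·4.8990/(2)·0.7576^3·0.6527^1 = +0.695188
  k=2: (−1)^1·4.8990/(2)·0.7576^1·0.6527^3 = -0.516097
d^2_{-1,0}(1.4224) = +0.695188 -0.516097 = +0.179091
Phases: e^{-i·(-1)·1.1817}=+0.379352+0.925252i, e^{-i·(0)·1.6856}=+1.000000+0.000000i ⇒ D=+0.067939+0.165704i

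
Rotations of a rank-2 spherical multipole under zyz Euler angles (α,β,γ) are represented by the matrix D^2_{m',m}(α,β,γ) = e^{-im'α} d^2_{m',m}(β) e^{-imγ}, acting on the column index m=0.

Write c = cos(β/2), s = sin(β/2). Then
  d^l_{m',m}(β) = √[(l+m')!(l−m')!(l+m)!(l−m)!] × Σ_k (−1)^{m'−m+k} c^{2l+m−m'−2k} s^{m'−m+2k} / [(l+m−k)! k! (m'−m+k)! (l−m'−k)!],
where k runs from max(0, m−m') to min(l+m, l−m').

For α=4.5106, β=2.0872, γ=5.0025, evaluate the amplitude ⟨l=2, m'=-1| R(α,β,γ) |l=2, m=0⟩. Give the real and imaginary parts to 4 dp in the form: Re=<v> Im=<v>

Split into d^2_{-1,0}(β=2.0872) × two z-phases.
With c≡cos(β/2)=0.503112 and s≡sin(β/2)=0.864221, N=[1·6·2·2]^{1/2}=4.898979
k∈{1,2} keeps every argument non-negative
  k=1: (−1)^0·4.8990/(2)·0.5031^3·0.8642^1 = +0.269585
  k=2: (−1)^1·4.8990/(2)·0.5031^1·0.8642^3 = -0.795454
d^2_{-1,0}(2.0872) = +0.269585 -0.795454 = -0.525869
D = (-0.200422-0.979710i)·(-0.525869)·(+1.000000+0.000000i) = +0.105396+0.515199i

Re=0.1054 Im=0.5152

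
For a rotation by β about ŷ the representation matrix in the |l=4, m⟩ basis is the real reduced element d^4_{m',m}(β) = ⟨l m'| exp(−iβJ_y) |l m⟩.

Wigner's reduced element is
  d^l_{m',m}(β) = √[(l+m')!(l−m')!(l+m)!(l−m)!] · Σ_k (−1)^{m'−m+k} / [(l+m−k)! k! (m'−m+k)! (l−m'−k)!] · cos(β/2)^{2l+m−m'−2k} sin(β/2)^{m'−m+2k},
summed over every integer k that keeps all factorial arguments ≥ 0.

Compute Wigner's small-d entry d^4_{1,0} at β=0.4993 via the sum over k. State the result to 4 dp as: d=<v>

d=-0.5628

d^4_{1,0}(β=0.4993) via Wigner's sum:
With c≡cos(β/2)=0.968999 and s≡sin(β/2)=0.247065, N=[120·6·24·24]^{1/2}=643.987578
Admissible k: 0..3 (factorial args all ≥0)
  k=0: (−1)^1·643.9876/(144)·0.9690^7·0.2471^1 = -0.886317
  k=1: (−1)^2·643.9876/(24)·0.9690^5·0.2471^3 = +0.345713
  k=2: (−1)^3·643.9876/(24)·0.9690^3·0.2471^5 = -0.022475
  k=3: (−1)^4·643.9876/(144)·0.9690^1·0.2471^7 = +0.000244
d^4_{1,0}(0.4993) = -0.886317 +0.345713 -0.022475 +0.000244 = -0.562835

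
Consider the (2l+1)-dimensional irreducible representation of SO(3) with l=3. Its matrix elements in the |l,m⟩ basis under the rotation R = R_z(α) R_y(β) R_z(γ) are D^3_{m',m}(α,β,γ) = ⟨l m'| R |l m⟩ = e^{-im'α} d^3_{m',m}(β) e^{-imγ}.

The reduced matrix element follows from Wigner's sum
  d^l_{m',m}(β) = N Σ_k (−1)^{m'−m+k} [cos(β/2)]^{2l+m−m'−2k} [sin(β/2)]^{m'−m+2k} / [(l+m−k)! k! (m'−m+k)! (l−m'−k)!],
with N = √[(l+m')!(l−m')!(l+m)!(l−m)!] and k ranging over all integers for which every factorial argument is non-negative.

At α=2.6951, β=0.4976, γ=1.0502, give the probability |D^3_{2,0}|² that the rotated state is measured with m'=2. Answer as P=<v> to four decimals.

P=0.0752

Split into d^3_{2,0}(β=0.4976) × two z-phases.
Half-angle: c=0.969209, s=0.246241. N=√(120·1·6·6)=65.726707
k∈{0,1} keeps every argument non-negative
  k=0: (−1)^2·65.7267/(12)·0.9692^4·0.2462^2 = +0.293056
  k=1: (−1)^3·65.7267/(12)·0.9692^2·0.2462^4 = -0.018916
d^3_{2,0}(0.4976) = +0.293056 -0.018916 = +0.274140
|D^3_{2,0}|² = |d^3_{2,0}(β)|² = (+0.274140)² = 0.075153 (the z-rotation phases have unit modulus)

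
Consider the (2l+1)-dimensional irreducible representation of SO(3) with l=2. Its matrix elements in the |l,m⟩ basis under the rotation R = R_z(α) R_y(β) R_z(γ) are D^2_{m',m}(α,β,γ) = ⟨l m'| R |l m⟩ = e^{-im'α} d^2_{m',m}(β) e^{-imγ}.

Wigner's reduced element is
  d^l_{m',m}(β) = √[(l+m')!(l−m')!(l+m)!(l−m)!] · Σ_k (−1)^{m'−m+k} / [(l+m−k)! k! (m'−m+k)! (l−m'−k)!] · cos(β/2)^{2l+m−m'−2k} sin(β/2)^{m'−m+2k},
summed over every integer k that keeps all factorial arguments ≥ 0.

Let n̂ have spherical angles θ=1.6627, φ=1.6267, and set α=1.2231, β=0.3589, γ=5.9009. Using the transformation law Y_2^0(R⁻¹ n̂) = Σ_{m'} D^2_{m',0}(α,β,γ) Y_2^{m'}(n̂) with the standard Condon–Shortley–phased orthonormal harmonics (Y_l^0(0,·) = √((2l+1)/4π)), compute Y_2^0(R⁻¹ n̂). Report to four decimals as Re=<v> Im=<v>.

Re=-0.2628 Im=0.0000

Need the full column D^2_{m',0} for m'=−2..2 at α=1.2231, β=0.3589, γ=5.9009.
cos(β/2)=0.983942, sin(β/2)=0.178488
d^2_{-2,0}: single k=2 term ⇒ +0.075550;  D = -0.058007+0.048404i
d^2_{-1,0}: k∈[1..2] ⇒ +0.416480 -0.013705 = +0.402775;  D = +0.137239+0.378673i
d^2_{0,0}: k∈[0..2] ⇒ +0.937299 -0.123373 +0.001015 = +0.814941;  D = +0.814941+0.000000i
d^2_{1,0}: k∈[0..1] ⇒ -0.416480 +0.013705 = -0.402775;  D = -0.137239+0.378673i
d^2_{2,0}: single k=0 term ⇒ +0.075550;  D = -0.058007-0.048404i
Y_2^{m'}(θ=1.6627,φ=1.6267) and Σ D·Y over m':
  (-0.0580+0.0484i)·(-0.3806+0.0427i)  (+0.1372+0.3787i)·(+0.0039+0.0705i)  (+0.8149+0.0000i)·(-0.3074+0.0000i)  (-0.1372+0.3787i)·(-0.0039+0.0705i)  (-0.0580-0.0484i)·(-0.3806-0.0427i)
Y_2^0(R⁻¹ n̂) = -0.262813+0.000000i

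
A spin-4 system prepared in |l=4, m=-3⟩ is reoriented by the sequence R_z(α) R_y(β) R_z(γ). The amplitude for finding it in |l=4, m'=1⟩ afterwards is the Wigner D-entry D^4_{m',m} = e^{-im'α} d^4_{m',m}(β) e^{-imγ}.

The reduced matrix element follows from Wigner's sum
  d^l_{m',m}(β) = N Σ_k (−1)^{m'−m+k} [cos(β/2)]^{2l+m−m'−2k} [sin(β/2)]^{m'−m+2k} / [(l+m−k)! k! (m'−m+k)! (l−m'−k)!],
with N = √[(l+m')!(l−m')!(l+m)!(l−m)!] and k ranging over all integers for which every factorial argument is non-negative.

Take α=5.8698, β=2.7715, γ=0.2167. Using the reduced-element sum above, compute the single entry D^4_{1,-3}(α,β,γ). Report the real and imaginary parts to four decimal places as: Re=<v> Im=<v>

Re=-0.1109 Im=-0.1994

D^4_{1,-3}(5.8698,2.7715,0.2167) = e^{-i·1·5.8698}·d^4_{1,-3}(2.7715)·e^{-i·-3·0.2167}. Compute d first:
c=cos(2.7715/2)=0.183992, s=sin(2.7715/2)=0.982928; N=√[120·6·1·5040]=1904.940944
k∈{0,1} keeps every argument non-negative
  k=0: (−1)^4·1904.9409/(144)·0.1840^4·0.9829^4 = +0.014151
  k=1: (−1)^5·1904.9409/(240)·0.1840^2·0.9829^6 = -0.242325
d^4_{1,-3}(2.7715) = +0.014151 -0.242325 = -0.228173
Attach z-rotation phases: D = e^{-i(1)(5.8698)}·(-0.228173)·e^{-i(-3)(0.2167)} = -0.110853-0.199436i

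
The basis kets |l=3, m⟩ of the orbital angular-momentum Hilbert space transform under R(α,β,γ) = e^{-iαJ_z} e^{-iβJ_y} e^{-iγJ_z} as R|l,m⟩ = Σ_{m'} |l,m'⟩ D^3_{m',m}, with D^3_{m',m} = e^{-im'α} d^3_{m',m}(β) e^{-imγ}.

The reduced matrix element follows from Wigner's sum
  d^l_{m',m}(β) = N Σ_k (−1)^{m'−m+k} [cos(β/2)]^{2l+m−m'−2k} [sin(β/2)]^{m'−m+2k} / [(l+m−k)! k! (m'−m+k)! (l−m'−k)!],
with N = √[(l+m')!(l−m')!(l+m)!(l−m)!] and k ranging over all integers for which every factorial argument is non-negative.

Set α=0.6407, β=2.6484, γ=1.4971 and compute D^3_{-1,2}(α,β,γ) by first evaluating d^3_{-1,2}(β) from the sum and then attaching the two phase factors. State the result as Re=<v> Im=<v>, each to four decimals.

Split into d^3_{-1,2}(β=2.6484) × two z-phases.
Half-angle: c=0.244105, s=0.969749. N=√(2·24·120·1)=75.894664
k∈{3,4} keeps every argument non-negative
  k=3: (−1)^0·75.8947/(12)·0.2441^3·0.9697^3 = +0.083895
  k=4: (−1)^1·75.8947/(24)·0.2441^1·0.9697^5 = -0.662022
d^3_{-1,2}(2.6484) = +0.083895 -0.662022 = -0.578127
D = (+0.801678+0.597757i)·(-0.578127)·(-0.989157-0.146860i) = +0.407695+0.409898i

Re=0.4077 Im=0.4099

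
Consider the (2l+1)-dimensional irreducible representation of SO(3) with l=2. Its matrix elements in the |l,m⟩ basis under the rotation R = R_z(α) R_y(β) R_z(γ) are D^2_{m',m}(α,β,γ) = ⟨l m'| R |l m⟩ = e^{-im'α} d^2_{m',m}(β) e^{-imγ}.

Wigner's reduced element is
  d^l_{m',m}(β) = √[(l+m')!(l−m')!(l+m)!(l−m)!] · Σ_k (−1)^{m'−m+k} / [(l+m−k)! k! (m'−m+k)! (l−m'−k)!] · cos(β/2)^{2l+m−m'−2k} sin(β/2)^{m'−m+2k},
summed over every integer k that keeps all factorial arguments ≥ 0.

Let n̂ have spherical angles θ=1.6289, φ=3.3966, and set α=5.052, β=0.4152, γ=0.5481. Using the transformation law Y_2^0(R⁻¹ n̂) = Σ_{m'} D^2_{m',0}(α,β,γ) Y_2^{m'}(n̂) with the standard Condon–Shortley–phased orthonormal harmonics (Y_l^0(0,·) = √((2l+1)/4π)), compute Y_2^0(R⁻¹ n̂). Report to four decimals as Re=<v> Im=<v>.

Need the full column D^2_{m',0} for m'=−2..2 at α=5.052, β=0.4152, γ=0.5481.
cos(β/2)=0.978528, sin(β/2)=0.206112
d^2_{-2,0}: single k=2 term ⇒ +0.099639;  D = -0.077525-0.062592i
d^2_{-1,0}: k∈[1..2] ⇒ +0.473042 -0.020987 = +0.452054;  D = +0.150588-0.426235i
d^2_{0,0}: k∈[0..2] ⇒ +0.916840 -0.162710 +0.001805 = +0.755935;  D = +0.755935+0.000000i
d^2_{1,0}: k∈[0..1] ⇒ -0.473042 +0.020987 = -0.452054;  D = -0.150588-0.426235i
d^2_{2,0}: single k=0 term ⇒ +0.099639;  D = -0.077525+0.062592i
Y_2^{m'}(θ=1.6289,φ=3.3966) and Σ D·Y over m':
  (-0.0775-0.0626i)·(+0.3360-0.1879i)  (+0.1506-0.4262i)·(+0.0433-0.0113i)  (+0.7559+0.0000i)·(-0.3122+0.0000i)  (-0.1506-0.4262i)·(-0.0433-0.0113i)  (-0.0775+0.0626i)·(+0.3360+0.1879i)
Y_2^0(R⁻¹ n̂) = -0.308203-0.000000i

Re=-0.3082 Im=0.0000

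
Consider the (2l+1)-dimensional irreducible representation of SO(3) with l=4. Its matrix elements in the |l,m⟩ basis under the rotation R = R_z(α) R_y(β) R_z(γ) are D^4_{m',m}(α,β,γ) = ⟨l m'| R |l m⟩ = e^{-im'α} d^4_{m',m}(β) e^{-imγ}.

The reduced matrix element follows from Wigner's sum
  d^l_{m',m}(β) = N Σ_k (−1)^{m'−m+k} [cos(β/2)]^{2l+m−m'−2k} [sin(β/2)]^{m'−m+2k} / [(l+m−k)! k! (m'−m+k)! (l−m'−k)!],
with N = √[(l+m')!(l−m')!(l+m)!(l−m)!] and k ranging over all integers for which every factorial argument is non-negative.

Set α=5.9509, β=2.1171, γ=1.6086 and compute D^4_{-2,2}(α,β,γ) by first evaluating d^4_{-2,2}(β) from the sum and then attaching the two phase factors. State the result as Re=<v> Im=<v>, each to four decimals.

D^4_{-2,2}(5.9509,2.1171,1.6086) = e^{-i·-2·5.9509}·d^4_{-2,2}(2.1171)·e^{-i·2·1.6086}. Compute d first:
c=cos(2.1171/2)=0.490136, s=sin(2.1171/2)=0.871646; N=√[2·720·720·2]=1440.000000
k: max(0,(2)−(-2))=4 … min(4+(2),4−(-2))=6
  k=4: (−1)^0·1440.0000/(96)·0.4901^4·0.8716^4 = +0.499712
  k=5: (−1)^1·1440.0000/(120)·0.4901^2·0.8716^6 = -1.264315
  k=6: (−1)^2·1440.0000/(1440)·0.4901^0·0.8716^8 = +0.333211
d^4_{-2,2}(2.1171) = +0.499712 -1.264315 +0.333211 = -0.431392
D = (+0.787182-0.616721i)·(-0.431392)·(-0.997143+0.075535i) = +0.318518-0.290939i

Re=0.3185 Im=-0.2909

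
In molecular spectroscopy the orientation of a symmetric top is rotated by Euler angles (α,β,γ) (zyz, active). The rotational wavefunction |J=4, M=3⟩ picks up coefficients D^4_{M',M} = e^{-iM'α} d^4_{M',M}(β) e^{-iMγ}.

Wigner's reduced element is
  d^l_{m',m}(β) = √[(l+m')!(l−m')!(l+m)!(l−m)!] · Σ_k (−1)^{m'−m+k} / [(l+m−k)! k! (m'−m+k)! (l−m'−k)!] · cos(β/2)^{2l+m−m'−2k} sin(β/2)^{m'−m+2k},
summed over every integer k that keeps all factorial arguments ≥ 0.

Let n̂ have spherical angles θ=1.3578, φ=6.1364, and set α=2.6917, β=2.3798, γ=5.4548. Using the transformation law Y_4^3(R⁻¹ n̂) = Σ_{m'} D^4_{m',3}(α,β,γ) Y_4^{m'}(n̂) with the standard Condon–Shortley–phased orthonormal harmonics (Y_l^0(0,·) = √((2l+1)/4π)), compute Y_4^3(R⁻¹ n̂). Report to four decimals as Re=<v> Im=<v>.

Re=0.1237 Im=0.1819

Need the full column D^4_{m',3} for m'=−4..4 at α=2.6917, β=2.3798, γ=5.4548.
cos(β/2)=0.371753, sin(β/2)=0.928332
d^4_{-4,3}: single k=7 term ⇒ +0.624772;  D = +0.483604+0.395560i
d^4_{-3,3}: k∈[6..7] ⇒ +0.619192 -0.551602 = +0.067591;  D = -0.028503-0.061287i
d^4_{-2,3}: k∈[5..6] ⇒ +0.397616 -0.826496 = -0.428880;  D = +0.006250-0.428834i
d^4_{-1,3}: k∈[4..5] ⇒ +0.187650 -0.702098 = -0.514448;  D = -0.230445+0.459948i
d^4_{0,3}: k∈[3..4] ⇒ +0.067212 -0.419124 = -0.351912;  D = +0.278775-0.214771i
d^4_{1,3}: k∈[2..3] ⇒ +0.018055 -0.187650 = -0.169595;  D = -0.165990+0.034780i
d^4_{2,3}: k∈[1..2] ⇒ +0.003408 -0.063763 = -0.060354;  D = +0.058576+0.014543i
d^4_{3,3}: k∈[0..1] ⇒ +0.000365 -0.015923 = -0.015558;  D = -0.011967-0.009942i
d^4_{4,3}: single k=0 term ⇒ -0.002576;  D = +0.001069+0.002344i
Y_4^{m'}(θ=1.3578,φ=6.1364) and Σ D·Y over m':
  (+0.4836+0.3956i)·(+0.3362+0.2237i)  (-0.0285-0.0613i)·(+0.2235+0.1053i)  (+0.0063-0.4288i)·(-0.2102-0.0635i)  (-0.2304+0.4599i)·(-0.2598-0.0384i)  (+0.2788-0.2148i)·(+0.1829+0.0000i)  (-0.1660+0.0348i)·(+0.2598-0.0384i)  (+0.0586+0.0145i)·(-0.2102+0.0635i)  (-0.0120-0.0099i)·(-0.2235+0.1053i)  (+0.0011+0.0023i)·(+0.3362-0.2237i)
Y_4^3(R⁻¹ n̂) = +0.123739+0.181893i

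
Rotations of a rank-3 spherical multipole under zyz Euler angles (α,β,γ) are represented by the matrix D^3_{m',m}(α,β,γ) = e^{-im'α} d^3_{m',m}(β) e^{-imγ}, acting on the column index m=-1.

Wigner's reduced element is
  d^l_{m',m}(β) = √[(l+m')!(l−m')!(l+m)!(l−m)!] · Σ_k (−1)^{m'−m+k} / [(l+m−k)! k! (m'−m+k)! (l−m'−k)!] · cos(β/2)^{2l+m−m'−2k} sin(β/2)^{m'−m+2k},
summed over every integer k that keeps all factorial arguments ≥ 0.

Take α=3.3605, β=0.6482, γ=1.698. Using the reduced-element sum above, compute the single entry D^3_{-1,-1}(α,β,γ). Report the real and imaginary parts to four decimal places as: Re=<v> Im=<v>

Split into d^3_{-1,-1}(β=0.6482) × two z-phases.
With c≡cos(β/2)=0.947938 and s≡sin(β/2)=0.318456, N=[2·24·2·24]^{1/2}=48.000000
k: max(0,(-1)−(-1))=0 … min(3+(-1),3−(-1))=2
  k=0: (−1)^0·48.0000/(48)·0.9479^6·0.3185^0 = +0.725569
  k=1: (−1)^1·48.0000/(6)·0.9479^4·0.3185^2 = -0.655100
  k=2: (−1)^2·48.0000/(8)·0.9479^2·0.3185^4 = +0.055451
d^3_{-1,-1}(0.6482) = +0.725569 -0.655100 +0.055451 = +0.125920
Phases: e^{-i·(-1)·3.3605}=-0.976135-0.217163i, e^{-i·(-1)·1.698}=-0.126861+0.991921i ⇒ D=+0.042717-0.118453i

Re=0.0427 Im=-0.1185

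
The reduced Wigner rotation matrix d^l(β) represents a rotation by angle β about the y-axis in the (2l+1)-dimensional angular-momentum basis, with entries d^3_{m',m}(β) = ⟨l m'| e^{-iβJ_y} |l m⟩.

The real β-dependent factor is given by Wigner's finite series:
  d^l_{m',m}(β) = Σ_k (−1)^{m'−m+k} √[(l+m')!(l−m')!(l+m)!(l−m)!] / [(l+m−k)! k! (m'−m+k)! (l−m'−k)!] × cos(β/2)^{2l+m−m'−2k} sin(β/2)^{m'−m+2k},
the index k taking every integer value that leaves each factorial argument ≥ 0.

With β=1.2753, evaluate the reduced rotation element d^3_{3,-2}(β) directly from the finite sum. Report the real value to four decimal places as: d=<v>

d=-0.1472

d^3_{3,-2}(β=1.2753) via Wigner's sum:
c=cos(1.2753/2)=0.803497, s=sin(1.2753/2)=0.595309; N=√[720·1·1·120]=293.938769
k: max(0,(-2)−(3))=0 … min(3+(-2),3−(3))=0
  k=0: (−1)^5·293.9388/(120)·0.8035^1·0.5953^5 = -0.147154
d^3_{3,-2}(1.2753) = -0.147154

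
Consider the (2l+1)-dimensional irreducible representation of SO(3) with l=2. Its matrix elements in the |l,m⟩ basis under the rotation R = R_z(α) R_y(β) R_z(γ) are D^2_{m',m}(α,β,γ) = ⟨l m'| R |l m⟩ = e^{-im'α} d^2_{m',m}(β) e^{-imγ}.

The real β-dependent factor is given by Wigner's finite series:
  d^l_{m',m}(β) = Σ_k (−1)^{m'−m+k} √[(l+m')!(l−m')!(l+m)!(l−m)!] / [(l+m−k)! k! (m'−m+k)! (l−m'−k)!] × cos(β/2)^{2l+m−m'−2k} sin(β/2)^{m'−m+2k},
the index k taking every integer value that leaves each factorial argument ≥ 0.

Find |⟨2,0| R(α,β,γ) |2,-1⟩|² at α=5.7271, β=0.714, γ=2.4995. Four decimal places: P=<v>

First d^2_{0,-1}(β=0.714), then the phase factors e^{-i(0)α} and e^{-i(-1)γ}:
Half-angle: c=0.936949, s=0.349465. N=√(2·2·1·6)=4.898979
The bounds max(0,m−m')=0 and min(l+m,l−m')=1 give 2 terms
  k=0: (−1)^1·4.8990/(2)·0.9369^3·0.3495^1 = -0.704089
  k=1: (−1)^2·4.8990/(2)·0.9369^1·0.3495^3 = +0.097950
d^2_{0,-1}(0.714) = -0.704089 +0.097950 = -0.606140
|D^2_{0,-1}|² = |d^2_{0,-1}(β)|² = (-0.606140)² = 0.367405 (the z-rotation phases have unit modulus)

P=0.3674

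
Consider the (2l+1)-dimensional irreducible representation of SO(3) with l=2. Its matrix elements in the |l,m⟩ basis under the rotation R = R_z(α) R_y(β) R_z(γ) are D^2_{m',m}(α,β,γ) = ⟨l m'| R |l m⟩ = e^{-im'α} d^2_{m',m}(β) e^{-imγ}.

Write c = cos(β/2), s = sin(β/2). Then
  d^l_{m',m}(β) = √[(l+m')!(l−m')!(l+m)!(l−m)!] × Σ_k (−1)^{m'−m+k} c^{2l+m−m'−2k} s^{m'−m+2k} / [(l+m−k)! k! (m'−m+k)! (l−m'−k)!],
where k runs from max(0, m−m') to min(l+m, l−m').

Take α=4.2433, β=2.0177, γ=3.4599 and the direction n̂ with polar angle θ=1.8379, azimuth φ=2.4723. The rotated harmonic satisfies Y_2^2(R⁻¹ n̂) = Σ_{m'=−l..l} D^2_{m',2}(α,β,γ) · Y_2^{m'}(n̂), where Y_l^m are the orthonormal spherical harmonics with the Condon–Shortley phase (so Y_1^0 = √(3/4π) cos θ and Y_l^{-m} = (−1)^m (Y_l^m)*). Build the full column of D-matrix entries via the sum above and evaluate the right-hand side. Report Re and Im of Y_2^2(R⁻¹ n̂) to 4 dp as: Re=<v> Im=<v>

Need the full column D^2_{m',2} for m'=−2..2 at α=4.2433, β=2.0177, γ=3.4599.
cos(β/2)=0.532834, sin(β/2)=0.846220
d^2_{-2,2}: single k=4 term ⇒ +0.512782;  D = +0.002049+0.512777i
d^2_{-1,2}: single k=3 term ⇒ +0.645760;  D = -0.577168-0.289627i
d^2_{0,2}: single k=2 term ⇒ +0.497996;  D = +0.400445-0.296047i
d^2_{1,2}: single k=1 term ⇒ +0.256029;  D = +0.042691+0.252445i
d^2_{2,2}: single k=0 term ⇒ +0.080606;  D = -0.076969-0.023941i
Y_2^{m'}(θ=1.8379,φ=2.4723) and Σ D·Y over m':
  (+0.0020+0.5128i)·(+0.0827+0.3497i)  (-0.5772-0.2896i)·(+0.1542+0.1220i)  (+0.4004-0.2960i)·(-0.2495+0.0000i)  (+0.0427+0.2524i)·(-0.1542+0.1220i)  (-0.0770-0.0239i)·(+0.0827-0.3497i)
Y_2^2(R⁻¹ n̂) = -0.384872-0.006912i

Re=-0.3849 Im=-0.0069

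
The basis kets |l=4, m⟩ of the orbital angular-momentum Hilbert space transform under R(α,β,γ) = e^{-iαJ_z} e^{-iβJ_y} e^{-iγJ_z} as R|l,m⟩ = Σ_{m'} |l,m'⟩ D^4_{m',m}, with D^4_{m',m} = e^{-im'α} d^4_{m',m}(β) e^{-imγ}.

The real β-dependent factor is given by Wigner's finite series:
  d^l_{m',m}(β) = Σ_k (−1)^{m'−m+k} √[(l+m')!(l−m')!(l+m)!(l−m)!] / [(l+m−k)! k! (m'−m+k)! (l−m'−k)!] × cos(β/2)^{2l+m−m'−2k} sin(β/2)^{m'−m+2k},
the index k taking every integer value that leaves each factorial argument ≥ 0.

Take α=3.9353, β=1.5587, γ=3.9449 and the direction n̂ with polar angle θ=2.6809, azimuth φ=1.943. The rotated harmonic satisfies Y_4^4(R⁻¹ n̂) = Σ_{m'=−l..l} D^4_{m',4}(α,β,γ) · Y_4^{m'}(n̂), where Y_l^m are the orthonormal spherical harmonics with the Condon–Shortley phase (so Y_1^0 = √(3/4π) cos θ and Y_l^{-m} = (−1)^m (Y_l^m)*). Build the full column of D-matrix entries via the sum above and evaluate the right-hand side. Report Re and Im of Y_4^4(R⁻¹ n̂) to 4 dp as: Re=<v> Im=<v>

Need the full column D^4_{m',4} for m'=−4..4 at α=3.9353, β=1.5587, γ=3.9449.
cos(β/2)=0.711371, sin(β/2)=0.702817
d^4_{-4,4}: single k=8 term ⇒ +0.059530;  D = +0.059487-0.002285i
d^4_{-3,4}: single k=7 term ⇒ +0.170427;  D = -0.114752+0.126005i
d^4_{-2,4}: single k=6 term ⇒ +0.322719;  D = -0.017747-0.322231i
d^4_{-1,4}: single k=5 term ⇒ +0.461948;  D = +0.346664+0.305320i
d^4_{0,4}: single k=4 term ⇒ +0.522760;  D = -0.521419+0.037417i
d^4_{1,4}: single k=3 term ⇒ +0.473261;  D = +0.306852-0.360302i
d^4_{2,4}: single k=2 term ⇒ +0.338719;  D = +0.029855+0.337400i
d^4_{3,4}: single k=1 term ⇒ +0.183256;  D = -0.141471-0.116484i
d^4_{4,4}: single k=0 term ⇒ +0.065579;  D = +0.065219-0.006865i
Y_4^{m'}(θ=2.6809,φ=1.943) and Σ D·Y over m':
  (+0.0595-0.0023i)·(+0.0014-0.0172i)  (-0.1148+0.1260i)·(-0.0885-0.0432i)  (-0.0177-0.3222i)·(-0.2245+0.2068i)  (+0.3467+0.3053i)·(+0.1793+0.4592i)  (-0.5214+0.0374i)·(+0.1546+0.0000i)  (+0.3069-0.3603i)·(-0.1793+0.4592i)  (+0.0299+0.3374i)·(-0.2245-0.2068i)  (-0.1415-0.1165i)·(+0.0885-0.0432i)  (+0.0652-0.0069i)·(+0.0014+0.0172i)
Y_4^4(R⁻¹ n̂) = +0.083763+0.401633i

Re=0.0838 Im=0.4016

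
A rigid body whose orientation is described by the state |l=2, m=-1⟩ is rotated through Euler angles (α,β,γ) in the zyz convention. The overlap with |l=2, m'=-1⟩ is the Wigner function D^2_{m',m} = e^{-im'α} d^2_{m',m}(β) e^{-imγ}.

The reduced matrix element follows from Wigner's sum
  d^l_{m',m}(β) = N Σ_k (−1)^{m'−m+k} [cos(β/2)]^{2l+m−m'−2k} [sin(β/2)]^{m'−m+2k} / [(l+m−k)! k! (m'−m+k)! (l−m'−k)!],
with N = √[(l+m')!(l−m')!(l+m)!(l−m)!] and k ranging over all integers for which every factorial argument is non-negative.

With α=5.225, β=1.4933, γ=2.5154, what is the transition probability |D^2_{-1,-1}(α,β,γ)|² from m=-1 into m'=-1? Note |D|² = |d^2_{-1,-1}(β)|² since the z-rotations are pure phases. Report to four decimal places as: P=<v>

P=0.2073

D^2_{-1,-1}(5.225,1.4933,2.5154) = e^{-i·-1·5.225}·d^2_{-1,-1}(1.4933)·e^{-i·-1·2.5154}. Compute d first:
c=cos(1.4933/2)=0.733968, s=sin(1.4933/2)=0.679184; N=√[1·6·1·6]=6.000000
k∈{0,1} keeps every argument non-negative
  k=0: (−1)^0·6.0000/(6)·0.7340^4·0.6792^0 = +0.290208
  k=1: (−1)^1·6.0000/(2)·0.7340^2·0.6792^2 = -0.745505
d^2_{-1,-1}(1.4933) = +0.290208 -0.745505 = -0.455297
|D^2_{-1,-1}|² = |d^2_{-1,-1}(β)|² = (-0.455297)² = 0.207295 (the z-rotation phases have unit modulus)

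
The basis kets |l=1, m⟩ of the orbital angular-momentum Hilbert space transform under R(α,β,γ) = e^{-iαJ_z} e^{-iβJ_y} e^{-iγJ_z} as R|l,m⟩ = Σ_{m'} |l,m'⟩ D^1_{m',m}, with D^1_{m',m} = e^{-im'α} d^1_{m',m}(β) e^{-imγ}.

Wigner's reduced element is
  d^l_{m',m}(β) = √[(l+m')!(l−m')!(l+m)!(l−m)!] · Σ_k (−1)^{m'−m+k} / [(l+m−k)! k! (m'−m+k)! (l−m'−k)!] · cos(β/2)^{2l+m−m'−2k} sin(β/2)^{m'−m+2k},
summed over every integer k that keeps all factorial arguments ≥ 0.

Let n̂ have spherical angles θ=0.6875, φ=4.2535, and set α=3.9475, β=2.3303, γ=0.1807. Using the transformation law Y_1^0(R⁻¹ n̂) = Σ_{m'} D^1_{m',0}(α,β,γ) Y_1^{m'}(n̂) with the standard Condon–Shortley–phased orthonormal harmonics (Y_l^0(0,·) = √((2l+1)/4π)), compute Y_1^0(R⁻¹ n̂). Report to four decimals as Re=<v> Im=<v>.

Re=-0.0456 Im=0.0000

Need the full column D^1_{m',0} for m'=−1..1 at α=3.9475, β=2.3303, γ=0.1807.
cos(β/2)=0.394613, sin(β/2)=0.918848
d^1_{-1,0}: single k=1 term ⇒ +0.512778;  D = -0.355077-0.369949i
d^1_{0,0}: k∈[0..1] ⇒ +0.155719 -0.844281 = -0.688562;  D = -0.688562+0.000000i
d^1_{1,0}: single k=0 term ⇒ -0.512778;  D = +0.355077-0.369949i
Y_1^{m'}(θ=0.6875,φ=4.2535) and Σ D·Y over m':
  (-0.3551-0.3699i)·(-0.0971+0.1966i)  (-0.6886+0.0000i)·(+0.3776+0.0000i)  (+0.3551-0.3699i)·(+0.0971+0.1966i)
Y_1^0(R⁻¹ n̂) = -0.045596+0.000000i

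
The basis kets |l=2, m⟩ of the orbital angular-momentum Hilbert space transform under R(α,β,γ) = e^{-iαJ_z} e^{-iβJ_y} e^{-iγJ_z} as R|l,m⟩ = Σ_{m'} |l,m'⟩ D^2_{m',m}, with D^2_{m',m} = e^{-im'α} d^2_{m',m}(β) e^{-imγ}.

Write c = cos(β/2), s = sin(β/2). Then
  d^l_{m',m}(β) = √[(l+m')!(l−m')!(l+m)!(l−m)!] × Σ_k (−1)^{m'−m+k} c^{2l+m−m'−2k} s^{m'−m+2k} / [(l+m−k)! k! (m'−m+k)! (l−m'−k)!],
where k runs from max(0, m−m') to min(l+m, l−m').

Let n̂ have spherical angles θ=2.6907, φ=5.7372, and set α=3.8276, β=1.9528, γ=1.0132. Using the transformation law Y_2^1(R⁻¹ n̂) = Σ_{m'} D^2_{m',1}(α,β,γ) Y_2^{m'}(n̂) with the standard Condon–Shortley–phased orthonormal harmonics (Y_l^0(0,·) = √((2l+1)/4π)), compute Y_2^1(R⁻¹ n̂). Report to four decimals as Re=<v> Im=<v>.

Re=-0.1273 Im=0.0834

Need the full column D^2_{m',1} for m'=−2..2 at α=3.8276, β=1.9528, γ=1.0132.
cos(β/2)=0.560009, sin(β/2)=0.828487
d^2_{-2,1}: single k=3 term ⇒ +0.636915;  D = +0.596352+0.223662i
d^2_{-1,1}: k∈[2..3] ⇒ +0.645776 -0.471132 = +0.174644;  D = -0.165379+0.056128i
d^2_{0,1}: k∈[1..2] ⇒ +0.356406 -0.780058 = -0.423652;  D = -0.224175+0.359481i
d^2_{1,1}: k∈[0..1] ⇒ +0.098351 -0.645776 = -0.547425;  D = -0.070102-0.542918i
d^2_{2,1}: single k=0 term ⇒ -0.291005;  D = +0.211655+0.199714i
Y_2^{m'}(θ=2.6907,φ=5.7372) and Σ D·Y over m':
  (+0.5964+0.2237i)·(+0.0338+0.0651i)  (-0.1654+0.0561i)·(-0.2590-0.1573i)  (-0.2242+0.3595i)·(+0.4511+0.0000i)  (-0.0701-0.5429i)·(+0.2590-0.1573i)  (+0.2117+0.1997i)·(+0.0338-0.0651i)
Y_2^1(R⁻¹ n̂) = -0.127298+0.083443i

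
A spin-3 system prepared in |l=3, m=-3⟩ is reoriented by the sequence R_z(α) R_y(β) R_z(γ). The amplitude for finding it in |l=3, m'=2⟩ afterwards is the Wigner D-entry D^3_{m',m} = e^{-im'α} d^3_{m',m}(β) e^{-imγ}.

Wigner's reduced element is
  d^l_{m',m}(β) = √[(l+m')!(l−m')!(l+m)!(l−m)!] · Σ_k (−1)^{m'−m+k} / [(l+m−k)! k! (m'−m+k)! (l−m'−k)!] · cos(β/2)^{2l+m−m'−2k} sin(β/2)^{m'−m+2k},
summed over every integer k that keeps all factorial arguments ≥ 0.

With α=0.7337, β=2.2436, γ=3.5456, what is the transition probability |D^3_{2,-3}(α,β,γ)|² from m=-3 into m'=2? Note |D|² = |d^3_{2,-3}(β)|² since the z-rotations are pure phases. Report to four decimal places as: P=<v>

Split into d^3_{2,-3}(β=2.2436) × two z-phases.
Half-angle: c=0.434062, s=0.900883. N=√(120·1·1·720)=293.938769
k∈{0} keeps every argument non-negative
  k=0: (−1)^5·293.9388/(120)·0.4341^1·0.9009^5 = -0.630913
d^3_{2,-3}(2.2436) = -0.630913
|D^3_{2,-3}|² = |d^3_{2,-3}(β)|² = (-0.630913)² = 0.398051 (the z-rotation phases have unit modulus)

P=0.3981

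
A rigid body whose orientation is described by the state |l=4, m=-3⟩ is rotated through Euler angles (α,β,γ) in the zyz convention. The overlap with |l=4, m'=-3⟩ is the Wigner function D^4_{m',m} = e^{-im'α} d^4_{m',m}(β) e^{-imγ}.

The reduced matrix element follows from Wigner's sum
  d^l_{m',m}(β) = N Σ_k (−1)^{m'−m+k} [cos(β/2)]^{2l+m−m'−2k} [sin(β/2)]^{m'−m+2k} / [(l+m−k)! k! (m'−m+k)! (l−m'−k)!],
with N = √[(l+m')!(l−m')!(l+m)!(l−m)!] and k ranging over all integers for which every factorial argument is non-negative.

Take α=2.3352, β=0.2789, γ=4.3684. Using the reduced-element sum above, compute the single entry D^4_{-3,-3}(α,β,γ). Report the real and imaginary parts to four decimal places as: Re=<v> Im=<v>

Re=0.2429 Im=0.7595

Split into d^4_{-3,-3}(β=0.2789) × two z-phases.
Half-angle: c=0.990293, s=0.138998. N=√(1·5040·1·5040)=5040.000000
The bounds max(0,m−m')=0 and min(l+m,l−m')=1 give 2 terms
  k=0: (−1)^0·5040.0000/(5040)·0.9903^8·0.1390^0 = +0.924929
  k=1: (−1)^1·5040.0000/(720)·0.9903^6·0.1390^2 = -0.127556
d^4_{-3,-3}(0.2789) = +0.924929 -0.127556 = +0.797373
D = (+0.750211+0.661198i)·(+0.797373)·(+0.858310+0.513132i) = +0.242906+0.759474i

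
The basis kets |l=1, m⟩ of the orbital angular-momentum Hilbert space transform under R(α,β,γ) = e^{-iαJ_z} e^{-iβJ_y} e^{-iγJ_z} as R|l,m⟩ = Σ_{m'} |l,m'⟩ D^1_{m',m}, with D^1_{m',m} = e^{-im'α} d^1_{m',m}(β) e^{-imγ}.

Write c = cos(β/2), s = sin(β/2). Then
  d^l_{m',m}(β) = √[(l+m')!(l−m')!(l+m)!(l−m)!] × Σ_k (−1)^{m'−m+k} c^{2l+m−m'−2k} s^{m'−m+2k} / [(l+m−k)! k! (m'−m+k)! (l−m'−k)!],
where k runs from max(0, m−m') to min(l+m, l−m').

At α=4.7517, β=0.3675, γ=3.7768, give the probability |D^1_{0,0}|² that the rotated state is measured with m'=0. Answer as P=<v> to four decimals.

P=0.8709

First d^1_{0,0}(β=0.3675), then the phase factors e^{-i(0)α} and e^{-i(0)γ}:
With c≡cos(β/2)=0.983165 and s≡sin(β/2)=0.182718, N=[1·1·1·1]^{1/2}=1.000000
k∈{0,1} keeps every argument non-negative
  k=0: (−1)^0·1.0000/(1)·0.9832^2·0.1827^0 = +0.966614
  k=1: (−1)^1·1.0000/(1)·0.9832^0·0.1827^2 = -0.033386
d^1_{0,0}(0.3675) = +0.966614 -0.033386 = +0.933228
|D^1_{0,0}|² = |d^1_{0,0}(β)|² = (+0.933228)² = 0.870915 (the z-rotation phases have unit modulus)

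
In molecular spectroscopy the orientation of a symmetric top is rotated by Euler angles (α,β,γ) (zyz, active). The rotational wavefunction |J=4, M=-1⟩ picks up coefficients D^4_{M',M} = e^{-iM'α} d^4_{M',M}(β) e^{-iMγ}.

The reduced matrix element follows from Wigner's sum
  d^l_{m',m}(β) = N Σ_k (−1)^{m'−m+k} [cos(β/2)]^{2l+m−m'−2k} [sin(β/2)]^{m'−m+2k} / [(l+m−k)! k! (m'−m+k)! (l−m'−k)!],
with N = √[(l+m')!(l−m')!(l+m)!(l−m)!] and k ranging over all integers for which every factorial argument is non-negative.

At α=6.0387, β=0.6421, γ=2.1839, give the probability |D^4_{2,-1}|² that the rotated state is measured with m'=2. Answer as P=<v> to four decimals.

D^4_{2,-1}(6.0387,0.6421,2.1839) = e^{-i·2·6.0387}·d^4_{2,-1}(0.6421)·e^{-i·-1·2.1839}. Compute d first:
With c≡cos(β/2)=0.948905 and s≡sin(β/2)=0.315563, N=[720·2·6·120]^{1/2}=1018.233765
Admissible k: 0..2 (factorial args all ≥0)
  k=0: (−1)^3·1018.2338/(72)·0.9489^5·0.3156^3 = -0.341890
  k=1: (−1)^4·1018.2338/(48)·0.9489^3·0.3156^5 = +0.056716
  k=2: (−1)^5·1018.2338/(240)·0.9489^1·0.3156^7 = -0.001254
d^4_{2,-1}(0.6421) = -0.341890 +0.056716 -0.001254 = -0.286429
|D^4_{2,-1}|² = |d^4_{2,-1}(β)|² = (-0.286429)² = 0.082041 (the z-rotation phases have unit modulus)

P=0.0820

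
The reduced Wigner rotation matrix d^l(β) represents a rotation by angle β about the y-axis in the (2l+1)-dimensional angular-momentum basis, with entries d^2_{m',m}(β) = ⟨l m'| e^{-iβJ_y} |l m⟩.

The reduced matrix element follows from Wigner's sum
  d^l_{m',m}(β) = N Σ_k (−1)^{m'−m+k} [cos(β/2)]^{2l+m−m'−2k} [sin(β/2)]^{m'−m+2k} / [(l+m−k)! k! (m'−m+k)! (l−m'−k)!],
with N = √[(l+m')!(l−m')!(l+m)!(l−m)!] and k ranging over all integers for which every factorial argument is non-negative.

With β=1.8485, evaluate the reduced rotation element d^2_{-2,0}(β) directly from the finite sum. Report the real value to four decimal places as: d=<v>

d^2_{-2,0}(β=1.8485) via Wigner's sum:
Half-angle: c=0.602433, s=0.798169. N=√(1·24·2·2)=9.797959
k∈{2} keeps every argument non-negative
  k=2: (−1)^0·9.7980/(4)·0.6024^2·0.7982^2 = +0.566348
d^2_{-2,0}(1.8485) = +0.566348

d=0.5663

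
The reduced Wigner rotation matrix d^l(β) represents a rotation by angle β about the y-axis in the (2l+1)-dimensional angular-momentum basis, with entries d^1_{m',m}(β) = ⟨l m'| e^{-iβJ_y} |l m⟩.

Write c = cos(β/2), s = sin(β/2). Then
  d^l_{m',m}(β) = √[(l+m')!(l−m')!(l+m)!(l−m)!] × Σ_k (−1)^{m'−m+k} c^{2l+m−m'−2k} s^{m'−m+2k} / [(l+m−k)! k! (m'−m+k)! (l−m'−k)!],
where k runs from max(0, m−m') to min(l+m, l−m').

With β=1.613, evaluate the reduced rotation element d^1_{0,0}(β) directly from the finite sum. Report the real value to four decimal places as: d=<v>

d^1_{0,0}(β=1.613) via Wigner's sum:
c=cos(1.613/2)=0.692029, s=sin(1.613/2)=0.721869; N=√[1·1·1·1]=1.000000
The bounds max(0,m−m')=0 and min(l+m,l−m')=1 give 2 terms
  k=0: (−1)^0·1.0000/(1)·0.6920^2·0.7219^0 = +0.478904
  k=1: (−1)^1·1.0000/(1)·0.6920^0·0.7219^2 = -0.521096
d^1_{0,0}(1.613) = +0.478904 -0.521096 = -0.042191

d=-0.0422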